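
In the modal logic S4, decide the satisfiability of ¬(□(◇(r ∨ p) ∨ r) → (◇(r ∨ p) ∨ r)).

1. ¬(□(◇(r ∨ p) ∨ r) → (◇(r ∨ p) ∨ r)), w0
2. □(◇(r ∨ p) ∨ r), w0   [¬→-rule on 1]
3. ¬(◇(r ∨ p) ∨ r), w0   [¬→-rule on 1]
4. ¬◇(r ∨ p), w0   [¬∨-rule on 3]
5. ¬r, w0   [¬∨-rule on 3]
6. ◇(r ∨ p) ∨ r, w0   [□-rule on 2 via w0Rw0]
7. ¬(r ∨ p), w0   [¬◇-rule on 4 via w0Rw0]
8. ¬p, w0   [¬∨-rule on 7]
9. ◇(r ∨ p), w0   [∨-rule on 6 (branches; this branch)]
10. r ∨ p, w1   [◇-rule on 9: fresh world w1, w0Rw1]
11. ◇(r ∨ p) ∨ r, w1   [□-rule on 2 via w0Rw1]
12. ¬(r ∨ p), w1   [¬◇-rule on 4 via w0Rw1]
13. ¬r, w1   [¬∨-rule on 12]
14. ¬p, w1   [¬∨-rule on 12]
15. p, w1   [∨-rule on 10 (branches; this branch)]
Accessibility: w0Rw0, w0Rw1, w1Rw1
Branch closes: p and ¬p both at w1.
Every branch closes; the branch above is one of them.

Unsatisfiable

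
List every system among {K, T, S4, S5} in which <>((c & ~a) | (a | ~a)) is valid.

T-tableau for the negation ~<>((c & ~a) | (a | ~a)):
1. ~<>((c & ~a) | (a | ~a)), u
2. ~((c & ~a) | (a | ~a)), u   [~<>-rule on 1 via uRu]
3. ~(c & ~a), u   [~|-rule on 2]
4. ~(a | ~a), u   [~|-rule on 2]
5. ~a, u   [~|-rule on 4]
6. a, u   [~|-rule on 4]
Accessibility: uRu
Branch closes: a and ~a both at u.
Every branch closes (one shown): valid in T, hence also in S4, S5 (every theorem of T is a theorem of S4 and S5).
K-tableau for the negation ~<>((c & ~a) | (a | ~a)):
1. ~<>((c & ~a) | (a | ~a)), u
Complete open branch: countermodel on a K-frame, so not valid in K.

T, S4, S5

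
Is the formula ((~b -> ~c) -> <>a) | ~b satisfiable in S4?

1. ((~b -> ~c) -> <>a) | ~b, w0
2. ~b, w0
Accessibility: w0Rw0

Yes, satisfiable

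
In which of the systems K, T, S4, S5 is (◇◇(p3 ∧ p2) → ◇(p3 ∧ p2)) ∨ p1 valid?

S4, S5

S4-tableau for the negation ¬((◇◇(p3 ∧ p2) → ◇(p3 ∧ p2)) ∨ p1):
1. ¬((◇◇(p3 ∧ p2) → ◇(p3 ∧ p2)) ∨ p1), w0
2. ¬(◇◇(p3 ∧ p2) → ◇(p3 ∧ p2)), w0
3. ¬p1, w0
4. ◇◇(p3 ∧ p2), w0
5. ¬◇(p3 ∧ p2), w0
6. ¬(p3 ∧ p2), w0
7. ¬p2, w0
8. ◇(p3 ∧ p2), w1
9. ¬(p3 ∧ p2), w1
10. ¬p2, w1
11. p3 ∧ p2, w2
12. p3, w2
13. p2, w2
14. ¬(p3 ∧ p2), w2
15. ¬p2, w2
Accessibility: w0Rw0, w0Rw1, w0Rw2, w1Rw1, w1Rw2, w2Rw2
Branch closes: p2 and ¬p2 both at w2.
Every branch closes (one shown): valid in S4, hence also in S5 (every theorem of S4 is a theorem of S5).
T-tableau for the negation ¬((◇◇(p3 ∧ p2) → ◇(p3 ∧ p2)) ∨ p1):
1. ¬((◇◇(p3 ∧ p2) → ◇(p3 ∧ p2)) ∨ p1), w0
2. ¬(◇◇(p3 ∧ p2) → ◇(p3 ∧ p2)), w0
3. ¬p1, w0
4. ◇◇(p3 ∧ p2), w0
5. ¬◇(p3 ∧ p2), w0
6. ¬(p3 ∧ p2), w0
7. ¬p2, w0
8. ◇(p3 ∧ p2), w1
9. ¬(p3 ∧ p2), w1
10. ¬p2, w1
11. p3 ∧ p2, w2
12. p3, w2
13. p2, w2
Accessibility: w0Rw0, w0Rw1, w1Rw1, w1Rw2, w2Rw2
Complete open branch: countermodel on a T-frame, so not valid in T, nor in K (the same frame is also a K-frame).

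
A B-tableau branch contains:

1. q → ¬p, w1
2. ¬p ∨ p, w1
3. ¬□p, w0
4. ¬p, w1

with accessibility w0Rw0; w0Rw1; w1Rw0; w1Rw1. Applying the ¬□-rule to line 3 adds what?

a fresh world w2 with w0Rw2, and ¬p at w2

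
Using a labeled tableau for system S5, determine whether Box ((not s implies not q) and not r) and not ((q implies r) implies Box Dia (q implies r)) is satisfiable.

No, unsatisfiable

1. Box ((not s implies not q) and not r) and not ((q implies r) implies Box Dia (q implies r)), u
2. Box ((not s implies not q) and not r), u
3. not ((q implies r) implies Box Dia (q implies r)), u
4. q implies r, u
5. not Box Dia (q implies r), u
6. (not s implies not q) and not r, u
7. not s implies not q, u
8. not r, u
9. not q, u
10. not Dia (q implies r), v
11. (not s implies not q) and not r, v
12. not s implies not q, v
13. not r, v
14. not (q implies r), u
15. q, u
Accessibility: uRu, uRv, vRu, vRv
Branch closes: q and not q both at u.
(One branch shown.) All branches close.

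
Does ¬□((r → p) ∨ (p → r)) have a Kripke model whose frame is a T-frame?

1. ¬□((r → p) ∨ (p → r)), 0
2. ¬((r → p) ∨ (p → r)), 1
3. ¬(r → p), 1
4. ¬(p → r), 1
5. r, 1
6. ¬p, 1
7. p, 1
8. ¬r, 1
Accessibility: 0R0, 0R1, 1R1
Branch closes: p and ¬p both at 1.
All branches of the tableau close; one closing branch shown above.

Unsatisfiable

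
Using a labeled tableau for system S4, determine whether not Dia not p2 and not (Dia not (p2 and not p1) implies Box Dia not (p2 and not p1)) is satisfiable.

Yes, satisfiable

1. not Dia not p2 and not (Dia not (p2 and not p1) implies Box Dia not (p2 and not p1)), u
2. not Dia not p2, u   [and-rule on 1]
3. not (Dia not (p2 and not p1) implies Box Dia not (p2 and not p1)), u   [and-rule on 1]
4. Dia not (p2 and not p1), u   [neg-implies-rule on 3]
5. not Box Dia not (p2 and not p1), u   [neg-implies-rule on 3]
6. p2, u   [neg-Dia-rule on 2 via uRu]
7. not (p2 and not p1), v   [Dia-rule on 4: fresh world v, uRv]
8. p2, v   [neg-Dia-rule on 2 via uRv]
9. p1, v   [neg-and-rule on 7 (branches; this branch)]
10. not Dia not (p2 and not p1), w   [neg-Box-rule on 5: fresh world w, uRw]
11. p2, w   [neg-Dia-rule on 2 via uRw]
12. p2 and not p1, w   [neg-Dia-rule on 10 via wRw]
13. not p1, w   [and-rule on 12]
Accessibility: uRu, uRv, uRw, vRv, wRw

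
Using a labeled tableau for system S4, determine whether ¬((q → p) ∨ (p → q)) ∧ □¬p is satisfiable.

Unsatisfiable (every branch closes)

1. ¬((q → p) ∨ (p → q)) ∧ □¬p, u
2. ¬((q → p) ∨ (p → q)), u
3. □¬p, u
4. ¬(q → p), u
5. ¬(p → q), u
6. q, u
7. ¬p, u
8. p, u
9. ¬q, u
Accessibility: uRu
Branch closes: p and ¬p both at u.
(One branch shown.) All branches close.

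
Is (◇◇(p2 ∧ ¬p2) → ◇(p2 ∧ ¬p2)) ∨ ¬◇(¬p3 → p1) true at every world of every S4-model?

Tableau for the negation ¬((◇◇(p2 ∧ ¬p2) → ◇(p2 ∧ ¬p2)) ∨ ¬◇(¬p3 → p1)):
1. ¬((◇◇(p2 ∧ ¬p2) → ◇(p2 ∧ ¬p2)) ∨ ¬◇(¬p3 → p1)), u
2. ¬(◇◇(p2 ∧ ¬p2) → ◇(p2 ∧ ¬p2)), u
3. ◇(¬p3 → p1), u
4. ◇◇(p2 ∧ ¬p2), u
5. ¬◇(p2 ∧ ¬p2), u
6. ¬(p2 ∧ ¬p2), u
7. p2, u
8. ¬p3 → p1, v
9. ¬(p2 ∧ ¬p2), v
10. p1, v
11. p2, v
12. ◇(p2 ∧ ¬p2), w
13. ¬(p2 ∧ ¬p2), w
14. p2, w
15. p2 ∧ ¬p2, x
16. p2, x
17. ¬p2, x
Accessibility: uRu, uRv, uRw, uRx, vRv, wRw, wRx, xRx
Branch closes: p2 and ¬p2 both at x.
Every branch of the negation's tableau closes; the branch above is one of them.

Valid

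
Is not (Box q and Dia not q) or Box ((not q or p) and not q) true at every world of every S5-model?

Valid

Tableau for the negation not (not (Box q and Dia not q) or Box ((not q or p) and not q)):
1. not (not (Box q and Dia not q) or Box ((not q or p) and not q)), w0
2. Box q and Dia not q, w0
3. not Box ((not q or p) and not q), w0
4. Box q, w0
5. Dia not q, w0
6. q, w0
7. not ((not q or p) and not q), w1
8. q, w1
9. not (not q or p), w1
10. not p, w1
11. not q, w2
12. q, w2
Accessibility: w0Rw0, w0Rw1, w0Rw2, w1Rw0, w1Rw1, w1Rw2, w2Rw0, w2Rw1, w2Rw2
Branch closes: q and not q both at w2.
All branches of the negation close; one closing branch shown above.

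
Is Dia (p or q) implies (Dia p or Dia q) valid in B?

Valid

Tableau for the negation not (Dia (p or q) implies (Dia p or Dia q)):
1. not (Dia (p or q) implies (Dia p or Dia q)), u
2. Dia (p or q), u
3. not (Dia p or Dia q), u
4. not Dia p, u
5. not Dia q, u
6. not p, u
7. not q, u
8. p or q, v
9. not p, v
10. not q, v
11. q, v
Accessibility: uRu, uRv, vRu, vRv
Branch closes: q and not q both at v.
All branches of the negation close; one closing branch shown above.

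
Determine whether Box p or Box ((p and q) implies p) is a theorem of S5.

Valid

Tableau for the negation not (Box p or Box ((p and q) implies p)):
1. not (Box p or Box ((p and q) implies p)), w0
2. not Box p, w0   [neg-or-rule on 1]
3. not Box ((p and q) implies p), w0   [neg-or-rule on 1]
4. not p, w1   [neg-Box-rule on 2: fresh world w1, w0Rw1]
5. not ((p and q) implies p), w2   [neg-Box-rule on 3: fresh world w2, w0Rw2]
6. p and q, w2   [neg-implies-rule on 5]
7. not p, w2   [neg-implies-rule on 5]
8. p, w2   [and-rule on 6]
9. q, w2   [and-rule on 6]
Accessibility: w0Rw0, w0Rw1, w0Rw2, w1Rw0, w1Rw1, w1Rw2, w2Rw0, w2Rw1, w2Rw2
Branch closes: p and not p both at w2.
Every branch of the negation's tableau closes; the branch above is one of them.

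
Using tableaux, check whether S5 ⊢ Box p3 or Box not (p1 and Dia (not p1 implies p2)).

Tableau for the negation not (Box p3 or Box not (p1 and Dia (not p1 implies p2))):
1. not (Box p3 or Box not (p1 and Dia (not p1 implies p2))), w0
2. not Box p3, w0   [neg-or-rule on 1]
3. not Box not (p1 and Dia (not p1 implies p2)), w0   [neg-or-rule on 1]
4. not p3, w1   [neg-Box-rule on 2: fresh world w1, w0Rw1]
5. p1 and Dia (not p1 implies p2), w2   [neg-Box-rule on 3: fresh world w2, w0Rw2]
6. p1, w2   [and-rule on 5]
7. Dia (not p1 implies p2), w2   [and-rule on 5]
8. not p1 implies p2, w3   [Dia-rule on 7: fresh world w3, w2Rw3]
9. p2, w3   [implies-rule on 8 (branches; this branch)]
Accessibility: w0Rw0, w0Rw1, w0Rw2, w0Rw3, w1Rw0, w1Rw1, w1Rw2, w1Rw3, w2Rw0, w2Rw1, w2Rw2, w2Rw3, w3Rw0, w3Rw1, w3Rw2, w3Rw3
The negation has an open branch (countermodel exists).

No, not valid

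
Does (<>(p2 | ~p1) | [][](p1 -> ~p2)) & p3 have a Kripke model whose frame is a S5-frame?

Satisfiable

1. (<>(p2 | ~p1) | [][](p1 -> ~p2)) & p3, w0
2. <>(p2 | ~p1) | [][](p1 -> ~p2), w0   [&-rule on 1]
3. p3, w0   [&-rule on 1]
4. [][](p1 -> ~p2), w0   [|-rule on 2 (branches; this branch)]
5. [](p1 -> ~p2), w0   [[]-rule on 4 via w0Rw0]
6. p1 -> ~p2, w0   [[]-rule on 5 via w0Rw0]
7. ~p2, w0   [->-rule on 6 (branches; this branch)]
Accessibility: w0Rw0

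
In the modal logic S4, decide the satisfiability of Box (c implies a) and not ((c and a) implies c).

No, unsatisfiable

1. Box (c implies a) and not ((c and a) implies c), w0
2. Box (c implies a), w0
3. not ((c and a) implies c), w0
4. c and a, w0
5. not c, w0
6. c, w0
7. a, w0
Accessibility: w0Rw0
Branch closes: c and not c both at w0.
(One branch shown.) All branches close.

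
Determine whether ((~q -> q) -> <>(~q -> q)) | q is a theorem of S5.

Valid in S5

Tableau for the negation ~(((~q -> q) -> <>(~q -> q)) | q):
1. ~(((~q -> q) -> <>(~q -> q)) | q), w0
2. ~((~q -> q) -> <>(~q -> q)), w0
3. ~q, w0
4. ~q -> q, w0
5. ~<>(~q -> q), w0
6. ~(~q -> q), w0
7. q, w0
Accessibility: w0Rw0
Branch closes: q and ~q both at w0.
Every branch of the negation's tableau closes; the branch above is one of them.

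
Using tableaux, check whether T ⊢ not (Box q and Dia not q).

Valid in T

Tableau for the negation Box q and Dia not q:
1. Box q and Dia not q, u
2. Box q, u
3. Dia not q, u
4. q, u
5. not q, v
6. q, v
Accessibility: uRu, uRv, vRv
Branch closes: q and not q both at v.
Every branch of the negation's tableau closes; the branch above is one of them.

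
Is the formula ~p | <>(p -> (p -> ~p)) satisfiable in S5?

Satisfiable (open branch found)

1. ~p | <>(p -> (p -> ~p)), u
2. <>(p -> (p -> ~p)), u   [|-rule on 1 (branches; this branch)]
3. p -> (p -> ~p), v   [<>-rule on 2: fresh world v, uRv]
4. p -> ~p, v   [->-rule on 3 (branches; this branch)]
5. ~p, v   [->-rule on 4 (branches; this branch)]
Accessibility: uRu, uRv, vRu, vRv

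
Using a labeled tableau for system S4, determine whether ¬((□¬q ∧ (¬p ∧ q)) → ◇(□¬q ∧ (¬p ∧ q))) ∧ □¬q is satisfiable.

Unsatisfiable (every branch closes)

1. ¬((□¬q ∧ (¬p ∧ q)) → ◇(□¬q ∧ (¬p ∧ q))) ∧ □¬q, w0
2. ¬((□¬q ∧ (¬p ∧ q)) → ◇(□¬q ∧ (¬p ∧ q))), w0   [∧-rule on 1]
3. □¬q, w0   [∧-rule on 1]
4. □¬q ∧ (¬p ∧ q), w0   [¬→-rule on 2]
5. ¬◇(□¬q ∧ (¬p ∧ q)), w0   [¬→-rule on 2]
6. ¬p ∧ q, w0   [∧-rule on 4]
7. ¬p, w0   [∧-rule on 6]
8. q, w0   [∧-rule on 6]
9. ¬q, w0   [□-rule on 3 via w0Rw0]
Accessibility: w0Rw0
Branch closes: q and ¬q both at w0.
(One branch shown.) All branches close.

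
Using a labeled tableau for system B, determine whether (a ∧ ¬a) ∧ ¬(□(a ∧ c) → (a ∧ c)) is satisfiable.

1. (a ∧ ¬a) ∧ ¬(□(a ∧ c) → (a ∧ c)), 0
2. a ∧ ¬a, 0   [∧-rule on 1]
3. ¬(□(a ∧ c) → (a ∧ c)), 0   [∧-rule on 1]
4. a, 0   [∧-rule on 2]
5. ¬a, 0   [∧-rule on 2]
Accessibility: 0R0
Branch closes: a and ¬a both at 0.
Every branch closes; the branch above is one of them.

Unsatisfiable (every branch closes)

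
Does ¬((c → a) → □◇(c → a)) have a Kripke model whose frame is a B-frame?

No, unsatisfiable

1. ¬((c → a) → □◇(c → a)), u
2. c → a, u
3. ¬□◇(c → a), u
4. a, u
5. ¬◇(c → a), v
6. ¬(c → a), u
7. c, u
8. ¬a, u
Accessibility: uRu, uRv, vRu, vRv
Branch closes: a and ¬a both at u.
Every branch closes; the branch above is one of them.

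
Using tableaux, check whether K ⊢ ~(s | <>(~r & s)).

Invalid (countermodel exists)

Tableau for the negation s | <>(~r & s):
1. s | <>(~r & s), u
2. <>(~r & s), u
3. ~r & s, v
4. ~r, v
5. s, v
Accessibility: uRv
The negation has an open branch (countermodel exists).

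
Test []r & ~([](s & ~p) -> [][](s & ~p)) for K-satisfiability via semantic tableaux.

Satisfiable

1. []r & ~([](s & ~p) -> [][](s & ~p)), 0
2. []r, 0   [&-rule on 1]
3. ~([](s & ~p) -> [][](s & ~p)), 0   [&-rule on 1]
4. [](s & ~p), 0   [~->-rule on 3]
5. ~[][](s & ~p), 0   [~->-rule on 3]
6. ~[](s & ~p), 1   [~[]-rule on 5: fresh world 1, 0R1]
7. r, 1   [[]-rule on 2 via 0R1]
8. s & ~p, 1   [[]-rule on 4 via 0R1]
9. s, 1   [&-rule on 8]
10. ~p, 1   [&-rule on 8]
11. ~(s & ~p), 2   [~[]-rule on 6: fresh world 2, 1R2]
12. p, 2   [~&-rule on 11 (branches; this branch)]
Accessibility: 0R1, 1R2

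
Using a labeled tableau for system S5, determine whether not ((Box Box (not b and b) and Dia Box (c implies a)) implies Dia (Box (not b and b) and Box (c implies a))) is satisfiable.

Unsatisfiable (every branch closes)

1. not ((Box Box (not b and b) and Dia Box (c implies a)) implies Dia (Box (not b and b) and Box (c implies a))), 0
2. Box Box (not b and b) and Dia Box (c implies a), 0
3. not Dia (Box (not b and b) and Box (c implies a)), 0
4. Box Box (not b and b), 0
5. Dia Box (c implies a), 0
6. not (Box (not b and b) and Box (c implies a)), 0
7. Box (not b and b), 0
8. not b and b, 0
9. not b, 0
10. b, 0
Accessibility: 0R0
Branch closes: b and not b both at 0.
Every branch closes; the branch above is one of them.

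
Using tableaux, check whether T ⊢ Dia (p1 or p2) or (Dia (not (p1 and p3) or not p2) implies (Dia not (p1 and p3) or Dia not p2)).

Tableau for the negation not (Dia (p1 or p2) or (Dia (not (p1 and p3) or not p2) implies (Dia not (p1 and p3) or Dia not p2))):
1. not (Dia (p1 or p2) or (Dia (not (p1 and p3) or not p2) implies (Dia not (p1 and p3) or Dia not p2))), w0
2. not Dia (p1 or p2), w0
3. not (Dia (not (p1 and p3) or not p2) implies (Dia not (p1 and p3) or Dia not p2)), w0
4. Dia (not (p1 and p3) or not p2), w0
5. not (Dia not (p1 and p3) or Dia not p2), w0
6. not Dia not (p1 and p3), w0
7. not Dia not p2, w0
8. not (p1 or p2), w0
9. not p1, w0
10. not p2, w0
11. p1 and p3, w0
12. p1, w0
13. p3, w0
Accessibility: w0Rw0
Branch closes: p1 and not p1 both at w0.
All branches of the negation close; one closing branch shown above.

Valid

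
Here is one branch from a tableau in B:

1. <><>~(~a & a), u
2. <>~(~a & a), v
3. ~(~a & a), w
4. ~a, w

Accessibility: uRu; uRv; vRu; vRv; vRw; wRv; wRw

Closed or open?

No, open

No atom appears with both signs at the same world.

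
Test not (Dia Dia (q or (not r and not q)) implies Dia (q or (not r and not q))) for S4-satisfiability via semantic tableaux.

No, unsatisfiable

1. not (Dia Dia (q or (not r and not q)) implies Dia (q or (not r and not q))), u
2. Dia Dia (q or (not r and not q)), u
3. not Dia (q or (not r and not q)), u
4. not (q or (not r and not q)), u
5. not q, u
6. not (not r and not q), u
7. r, u
8. Dia (q or (not r and not q)), v
9. not (q or (not r and not q)), v
10. not q, v
11. not (not r and not q), v
12. r, v
13. q or (not r and not q), w
14. not (q or (not r and not q)), w
15. not q, w
16. not (not r and not q), w
17. not r and not q, w
18. not r, w
19. q, w
Accessibility: uRu, uRv, uRw, vRv, vRw, wRw
Branch closes: q and not q both at w.
Every branch closes; the branch above is one of them.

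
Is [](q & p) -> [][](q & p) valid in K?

Tableau for the negation ~([](q & p) -> [][](q & p)):
1. ~([](q & p) -> [][](q & p)), u
2. [](q & p), u
3. ~[][](q & p), u
4. ~[](q & p), v
5. q & p, v
6. q, v
7. p, v
8. ~(q & p), w
9. ~p, w
Accessibility: uRv, vRw
The negation has an open branch (countermodel exists).

Not valid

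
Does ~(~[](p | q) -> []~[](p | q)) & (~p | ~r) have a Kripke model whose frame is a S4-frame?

1. ~(~[](p | q) -> []~[](p | q)) & (~p | ~r), w0
2. ~(~[](p | q) -> []~[](p | q)), w0
3. ~p | ~r, w0
4. ~[](p | q), w0
5. ~[]~[](p | q), w0
6. ~r, w0
7. ~(p | q), w1
8. ~p, w1
9. ~q, w1
10. [](p | q), w2
11. p | q, w2
12. q, w2
Accessibility: w0Rw0, w0Rw1, w0Rw2, w1Rw1, w2Rw2

Yes, satisfiable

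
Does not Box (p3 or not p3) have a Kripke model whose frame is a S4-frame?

Unsatisfiable (every branch closes)

1. not Box (p3 or not p3), u
2. not (p3 or not p3), v   [neg-Box-rule on 1: fresh world v, uRv]
3. not p3, v   [neg-or-rule on 2]
4. p3, v   [neg-or-rule on 2]
Accessibility: uRu, uRv, vRv
Branch closes: p3 and not p3 both at v.
(One branch shown.) All branches close.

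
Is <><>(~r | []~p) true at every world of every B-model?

No, not valid

Tableau for the negation ~<><>(~r | []~p):
1. ~<><>(~r | []~p), u
2. ~<>(~r | []~p), u
3. ~(~r | []~p), u
4. r, u
5. ~[]~p, u
6. p, v
7. ~<>(~r | []~p), v
8. ~(~r | []~p), v
9. r, v
10. ~[]~p, v
11. p, w
12. ~(~r | []~p), w
13. r, w
14. ~[]~p, w
15. p, x
Accessibility: uRu, uRv, vRu, vRv, vRw, wRv, wRw, wRx, xRw, xRx
The negation has an open branch (countermodel exists).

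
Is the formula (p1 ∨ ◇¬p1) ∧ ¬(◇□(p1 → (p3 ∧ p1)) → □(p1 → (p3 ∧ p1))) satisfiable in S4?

1. (p1 ∨ ◇¬p1) ∧ ¬(◇□(p1 → (p3 ∧ p1)) → □(p1 → (p3 ∧ p1))), u
2. p1 ∨ ◇¬p1, u   [∧-rule on 1]
3. ¬(◇□(p1 → (p3 ∧ p1)) → □(p1 → (p3 ∧ p1))), u   [∧-rule on 1]
4. ◇□(p1 → (p3 ∧ p1)), u   [¬→-rule on 3]
5. ¬□(p1 → (p3 ∧ p1)), u   [¬→-rule on 3]
6. ◇¬p1, u   [∨-rule on 2 (branches; this branch)]
7. □(p1 → (p3 ∧ p1)), v   [◇-rule on 4: fresh world v, uRv]
8. p1 → (p3 ∧ p1), v   [□-rule on 7 via vRv]
9. p3 ∧ p1, v   [→-rule on 8 (branches; this branch)]
10. p3, v   [∧-rule on 9]
11. p1, v   [∧-rule on 9]
12. ¬(p1 → (p3 ∧ p1)), w   [¬□-rule on 5: fresh world w, uRw]
13. p1, w   [¬→-rule on 12]
14. ¬(p3 ∧ p1), w   [¬→-rule on 12]
15. ¬p3, w   [¬∧-rule on 14 (branches; this branch)]
16. ¬p1, x   [◇-rule on 6: fresh world x, uRx]
Accessibility: uRu, uRv, uRw, uRx, vRv, wRw, xRx

Yes, satisfiable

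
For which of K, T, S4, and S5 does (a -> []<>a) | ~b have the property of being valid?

S5

S5-tableau for the negation ~((a -> []<>a) | ~b):
1. ~((a -> []<>a) | ~b), 0
2. ~(a -> []<>a), 0
3. b, 0
4. a, 0
5. ~[]<>a, 0
6. ~<>a, 1
7. ~a, 0
Accessibility: 0R0, 0R1, 1R0, 1R1
Branch closes: a and ~a both at 0.
Every branch closes (one shown): valid in S5.
S4-tableau for the negation ~((a -> []<>a) | ~b):
1. ~((a -> []<>a) | ~b), 0
2. ~(a -> []<>a), 0
3. b, 0
4. a, 0
5. ~[]<>a, 0
6. ~<>a, 1
7. ~a, 1
Accessibility: 0R0, 0R1, 1R1
Complete open branch: countermodel on an S4-frame, so not valid in S4, nor in K, T (the same frame is also a K-frame and a T-frame).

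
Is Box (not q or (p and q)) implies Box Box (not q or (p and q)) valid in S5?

Yes, valid

Tableau for the negation not (Box (not q or (p and q)) implies Box Box (not q or (p and q))):
1. not (Box (not q or (p and q)) implies Box Box (not q or (p and q))), u
2. Box (not q or (p and q)), u   [neg-implies-rule on 1]
3. not Box Box (not q or (p and q)), u   [neg-implies-rule on 1]
4. not q or (p and q), u   [Box-rule on 2 via uRu]
5. p and q, u   [or-rule on 4 (branches; this branch)]
6. p, u   [and-rule on 5]
7. q, u   [and-rule on 5]
8. not Box (not q or (p and q)), v   [neg-Box-rule on 3: fresh world v, uRv]
9. not q or (p and q), v   [Box-rule on 2 via uRv]
10. p and q, v   [or-rule on 9 (branches; this branch)]
11. p, v   [and-rule on 10]
12. q, v   [and-rule on 10]
13. not (not q or (p and q)), w   [neg-Box-rule on 8: fresh world w, vRw]
14. q, w   [neg-or-rule on 13]
15. not (p and q), w   [neg-or-rule on 13]
16. not q or (p and q), w   [Box-rule on 2 via uRw]
17. not p, w   [neg-and-rule on 15 (branches; this branch)]
18. p and q, w   [or-rule on 16 (branches; this branch)]
19. p, w   [and-rule on 18]
Accessibility: uRu, uRv, uRw, vRu, vRv, vRw, wRu, wRv, wRw
Branch closes: p and not p both at w.
Every branch of the negation's tableau closes; the branch above is one of them.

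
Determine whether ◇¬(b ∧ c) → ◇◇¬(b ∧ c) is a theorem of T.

Valid

Tableau for the negation ¬(◇¬(b ∧ c) → ◇◇¬(b ∧ c)):
1. ¬(◇¬(b ∧ c) → ◇◇¬(b ∧ c)), w0
2. ◇¬(b ∧ c), w0
3. ¬◇◇¬(b ∧ c), w0
4. ¬◇¬(b ∧ c), w0
5. b ∧ c, w0
6. b, w0
7. c, w0
8. ¬(b ∧ c), w1
9. ¬◇¬(b ∧ c), w1
10. b ∧ c, w1
11. b, w1
12. c, w1
13. ¬c, w1
Accessibility: w0Rw0, w0Rw1, w1Rw1
Branch closes: c and ¬c both at w1.
All branches of the negation close; one closing branch shown above.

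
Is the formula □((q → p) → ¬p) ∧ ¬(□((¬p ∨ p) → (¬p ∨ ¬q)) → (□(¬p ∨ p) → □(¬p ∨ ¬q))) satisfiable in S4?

1. □((q → p) → ¬p) ∧ ¬(□((¬p ∨ p) → (¬p ∨ ¬q)) → (□(¬p ∨ p) → □(¬p ∨ ¬q))), w0
2. □((q → p) → ¬p), w0
3. ¬(□((¬p ∨ p) → (¬p ∨ ¬q)) → (□(¬p ∨ p) → □(¬p ∨ ¬q))), w0
4. □((¬p ∨ p) → (¬p ∨ ¬q)), w0
5. ¬(□(¬p ∨ p) → □(¬p ∨ ¬q)), w0
6. □(¬p ∨ p), w0
7. ¬□(¬p ∨ ¬q), w0
8. (q → p) → ¬p, w0
9. (¬p ∨ p) → (¬p ∨ ¬q), w0
10. ¬p ∨ p, w0
11. ¬(q → p), w0
12. q, w0
13. ¬p, w0
14. ¬p ∨ ¬q, w0
15. ¬(¬p ∨ ¬q), w1
16. p, w1
17. q, w1
18. (q → p) → ¬p, w1
19. (¬p ∨ p) → (¬p ∨ ¬q), w1
20. ¬p ∨ p, w1
21. ¬(q → p), w1
22. ¬p, w1
Accessibility: w0Rw0, w0Rw1, w1Rw1
Branch closes: p and ¬p both at w1.
(One branch shown.) All branches close.

Unsatisfiable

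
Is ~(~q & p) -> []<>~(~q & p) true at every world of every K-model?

Tableau for the negation ~(~(~q & p) -> []<>~(~q & p)):
1. ~(~(~q & p) -> []<>~(~q & p)), 0
2. ~(~q & p), 0
3. ~[]<>~(~q & p), 0
4. ~p, 0
5. ~<>~(~q & p), 1
Accessibility: 0R1
The negation has an open branch (countermodel exists).

No, not valid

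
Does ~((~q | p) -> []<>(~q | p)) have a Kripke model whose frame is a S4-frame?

Yes, satisfiable

1. ~((~q | p) -> []<>(~q | p)), w0
2. ~q | p, w0   [~->-rule on 1]
3. ~[]<>(~q | p), w0   [~->-rule on 1]
4. p, w0   [|-rule on 2 (branches; this branch)]
5. ~<>(~q | p), w1   [~[]-rule on 3: fresh world w1, w0Rw1]
6. ~(~q | p), w1   [~<>-rule on 5 via w1Rw1]
7. q, w1   [~|-rule on 6]
8. ~p, w1   [~|-rule on 6]
Accessibility: w0Rw0, w0Rw1, w1Rw1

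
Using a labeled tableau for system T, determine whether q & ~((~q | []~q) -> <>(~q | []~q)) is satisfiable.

1. q & ~((~q | []~q) -> <>(~q | []~q)), w0
2. q, w0
3. ~((~q | []~q) -> <>(~q | []~q)), w0
4. ~q | []~q, w0
5. ~<>(~q | []~q), w0
6. ~(~q | []~q), w0
7. ~[]~q, w0
8. []~q, w0
9. ~q, w0
Accessibility: w0Rw0
Branch closes: q and ~q both at w0.
All branches of the tableau close; one closing branch shown above.

Unsatisfiable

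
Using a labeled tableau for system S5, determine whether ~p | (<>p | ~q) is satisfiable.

Yes, satisfiable

1. ~p | (<>p | ~q), w0
2. <>p | ~q, w0   [|-rule on 1 (branches; this branch)]
3. ~q, w0   [|-rule on 2 (branches; this branch)]
Accessibility: w0Rw0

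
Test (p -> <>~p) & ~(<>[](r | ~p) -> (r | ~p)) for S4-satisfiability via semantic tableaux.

1. (p -> <>~p) & ~(<>[](r | ~p) -> (r | ~p)), u
2. p -> <>~p, u
3. ~(<>[](r | ~p) -> (r | ~p)), u
4. <>[](r | ~p), u
5. ~(r | ~p), u
6. ~r, u
7. p, u
8. <>~p, u
9. [](r | ~p), v
10. r | ~p, v
11. ~p, v
12. ~p, w
Accessibility: uRu, uRv, uRw, vRv, wRw

Satisfiable (open branch found)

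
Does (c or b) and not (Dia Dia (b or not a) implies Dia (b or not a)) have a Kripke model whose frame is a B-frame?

1. (c or b) and not (Dia Dia (b or not a) implies Dia (b or not a)), u
2. c or b, u
3. not (Dia Dia (b or not a) implies Dia (b or not a)), u
4. Dia Dia (b or not a), u
5. not Dia (b or not a), u
6. not (b or not a), u
7. not b, u
8. a, u
9. c, u
10. Dia (b or not a), v
11. not (b or not a), v
12. not b, v
13. a, v
14. b or not a, w
15. not a, w
Accessibility: uRu, uRv, vRu, vRv, vRw, wRv, wRw

Satisfiable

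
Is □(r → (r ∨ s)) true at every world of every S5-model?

Tableau for the negation ¬□(r → (r ∨ s)):
1. ¬□(r → (r ∨ s)), 0
2. ¬(r → (r ∨ s)), 1
3. r, 1
4. ¬(r ∨ s), 1
5. ¬r, 1
6. ¬s, 1
Accessibility: 0R0, 0R1, 1R0, 1R1
Branch closes: r and ¬r both at 1.
Every branch of the negation's tableau closes; the branch above is one of them.

Valid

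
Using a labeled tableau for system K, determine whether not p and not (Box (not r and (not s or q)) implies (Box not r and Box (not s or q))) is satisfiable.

1. not p and not (Box (not r and (not s or q)) implies (Box not r and Box (not s or q))), w0
2. not p, w0
3. not (Box (not r and (not s or q)) implies (Box not r and Box (not s or q))), w0
4. Box (not r and (not s or q)), w0
5. not (Box not r and Box (not s or q)), w0
6. not Box (not s or q), w0
7. not (not s or q), w1
8. s, w1
9. not q, w1
10. not r and (not s or q), w1
11. not r, w1
12. not s or q, w1
13. q, w1
Accessibility: w0Rw1
Branch closes: q and not q both at w1.
All branches of the tableau close; one closing branch shown above.

No, unsatisfiable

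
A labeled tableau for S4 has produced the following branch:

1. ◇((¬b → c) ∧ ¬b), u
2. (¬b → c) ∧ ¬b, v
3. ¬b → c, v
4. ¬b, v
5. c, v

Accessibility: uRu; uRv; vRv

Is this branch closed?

No world carries both an atom and its negation.

Open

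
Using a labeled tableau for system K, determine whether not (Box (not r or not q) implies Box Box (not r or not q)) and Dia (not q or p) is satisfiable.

Yes, satisfiable

1. not (Box (not r or not q) implies Box Box (not r or not q)) and Dia (not q or p), w0
2. not (Box (not r or not q) implies Box Box (not r or not q)), w0
3. Dia (not q or p), w0
4. Box (not r or not q), w0
5. not Box Box (not r or not q), w0
6. not q or p, w1
7. not r or not q, w1
8. p, w1
9. not q, w1
10. not Box (not r or not q), w2
11. not r or not q, w2
12. not q, w2
13. not (not r or not q), w3
14. r, w3
15. q, w3
Accessibility: w0Rw1, w0Rw2, w2Rw3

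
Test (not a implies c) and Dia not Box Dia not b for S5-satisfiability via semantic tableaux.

1. (not a implies c) and Dia not Box Dia not b, u
2. not a implies c, u   [and-rule on 1]
3. Dia not Box Dia not b, u   [and-rule on 1]
4. c, u   [implies-rule on 2 (branches; this branch)]
5. not Box Dia not b, v   [Dia-rule on 3: fresh world v, uRv]
6. not Dia not b, w   [neg-Box-rule on 5: fresh world w, vRw]
7. b, u   [neg-Dia-rule on 6 via wRu]
8. b, v   [neg-Dia-rule on 6 via wRv]
9. b, w   [neg-Dia-rule on 6 via wRw]
Accessibility: uRu, uRv, uRw, vRu, vRv, vRw, wRu, wRv, wRw

Yes, satisfiable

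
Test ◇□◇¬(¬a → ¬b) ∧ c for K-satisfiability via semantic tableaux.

Satisfiable (open branch found)

1. ◇□◇¬(¬a → ¬b) ∧ c, 0
2. ◇□◇¬(¬a → ¬b), 0   [∧-rule on 1]
3. c, 0   [∧-rule on 1]
4. □◇¬(¬a → ¬b), 1   [◇-rule on 2: fresh world 1, 0R1]
Accessibility: 0R1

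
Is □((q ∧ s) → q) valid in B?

Tableau for the negation ¬□((q ∧ s) → q):
1. ¬□((q ∧ s) → q), u
2. ¬((q ∧ s) → q), v   [¬□-rule on 1: fresh world v, uRv]
3. q ∧ s, v   [¬→-rule on 2]
4. ¬q, v   [¬→-rule on 2]
5. q, v   [∧-rule on 3]
6. s, v   [∧-rule on 3]
Accessibility: uRu, uRv, vRu, vRv
Branch closes: q and ¬q both at v.
All branches of the negation close; one closing branch shown above.

Valid in B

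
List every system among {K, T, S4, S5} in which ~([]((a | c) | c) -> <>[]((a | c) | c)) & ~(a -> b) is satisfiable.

T-tableau for the formula:
1. ~([]((a | c) | c) -> <>[]((a | c) | c)) & ~(a -> b), 0
2. ~([]((a | c) | c) -> <>[]((a | c) | c)), 0
3. ~(a -> b), 0
4. []((a | c) | c), 0
5. ~<>[]((a | c) | c), 0
6. a, 0
7. ~b, 0
8. (a | c) | c, 0
9. ~[]((a | c) | c), 0
10. a | c, 0
11. c, 0
12. ~((a | c) | c), 1
13. ~(a | c), 1
14. ~c, 1
15. ~a, 1
16. (a | c) | c, 1
17. ~[]((a | c) | c), 1
18. a | c, 1
19. c, 1
Accessibility: 0R0, 0R1, 1R1
Branch closes: c and ~c both at 1.
Every branch closes (one shown): unsatisfiable in T, hence also in S4, S5 (every S4/S5-frame is a T-frame).
K-tableau for the formula:
1. ~([]((a | c) | c) -> <>[]((a | c) | c)) & ~(a -> b), 0
2. ~([]((a | c) | c) -> <>[]((a | c) | c)), 0
3. ~(a -> b), 0
4. []((a | c) | c), 0
5. ~<>[]((a | c) | c), 0
6. a, 0
7. ~b, 0
Complete open branch: satisfiable in K.

K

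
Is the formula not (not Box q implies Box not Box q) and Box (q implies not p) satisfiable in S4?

Satisfiable

1. not (not Box q implies Box not Box q) and Box (q implies not p), w0
2. not (not Box q implies Box not Box q), w0   [and-rule on 1]
3. Box (q implies not p), w0   [and-rule on 1]
4. not Box q, w0   [neg-implies-rule on 2]
5. not Box not Box q, w0   [neg-implies-rule on 2]
6. q implies not p, w0   [Box-rule on 3 via w0Rw0]
7. not p, w0   [implies-rule on 6 (branches; this branch)]
8. not q, w1   [neg-Box-rule on 4: fresh world w1, w0Rw1]
9. q implies not p, w1   [Box-rule on 3 via w0Rw1]
10. not p, w1   [implies-rule on 9 (branches; this branch)]
11. Box q, w2   [neg-Box-rule on 5: fresh world w2, w0Rw2]
12. q implies not p, w2   [Box-rule on 3 via w0Rw2]
13. q, w2   [Box-rule on 11 via w2Rw2]
14. not p, w2   [implies-rule on 12 (branches; this branch)]
Accessibility: w0Rw0, w0Rw1, w0Rw2, w1Rw1, w2Rw2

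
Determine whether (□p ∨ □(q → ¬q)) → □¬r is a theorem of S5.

Not valid

Tableau for the negation ¬((□p ∨ □(q → ¬q)) → □¬r):
1. ¬((□p ∨ □(q → ¬q)) → □¬r), 0
2. □p ∨ □(q → ¬q), 0
3. ¬□¬r, 0
4. □(q → ¬q), 0
5. q → ¬q, 0
6. ¬q, 0
7. r, 1
8. q → ¬q, 1
9. ¬q, 1
Accessibility: 0R0, 0R1, 1R0, 1R1
The negation has an open branch (countermodel exists).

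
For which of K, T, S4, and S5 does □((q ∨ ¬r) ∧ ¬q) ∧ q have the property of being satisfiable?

T-tableau for the formula:
1. □((q ∨ ¬r) ∧ ¬q) ∧ q, 0
2. □((q ∨ ¬r) ∧ ¬q), 0
3. q, 0
4. (q ∨ ¬r) ∧ ¬q, 0
5. q ∨ ¬r, 0
6. ¬q, 0
Accessibility: 0R0
Branch closes: q and ¬q both at 0.
Every branch closes (one shown): unsatisfiable in T, hence also in S4, S5 (every S4/S5-frame is a T-frame).
K-tableau for the formula:
1. □((q ∨ ¬r) ∧ ¬q) ∧ q, 0
2. □((q ∨ ¬r) ∧ ¬q), 0
3. q, 0
Complete open branch: satisfiable in K.

K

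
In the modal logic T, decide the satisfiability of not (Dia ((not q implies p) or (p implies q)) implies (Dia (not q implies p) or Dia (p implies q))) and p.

1. not (Dia ((not q implies p) or (p implies q)) implies (Dia (not q implies p) or Dia (p implies q))) and p, w0
2. not (Dia ((not q implies p) or (p implies q)) implies (Dia (not q implies p) or Dia (p implies q))), w0
3. p, w0
4. Dia ((not q implies p) or (p implies q)), w0
5. not (Dia (not q implies p) or Dia (p implies q)), w0
6. not Dia (not q implies p), w0
7. not Dia (p implies q), w0
8. not (not q implies p), w0
9. not q, w0
10. not p, w0
Accessibility: w0Rw0
Branch closes: p and not p both at w0.
(One branch shown.) All branches close.

Unsatisfiable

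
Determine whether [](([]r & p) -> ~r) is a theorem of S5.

Invalid (countermodel exists)

Tableau for the negation ~[](([]r & p) -> ~r):
1. ~[](([]r & p) -> ~r), w0
2. ~(([]r & p) -> ~r), w1
3. []r & p, w1
4. r, w1
5. []r, w1
6. p, w1
7. r, w0
Accessibility: w0Rw0, w0Rw1, w1Rw0, w1Rw1
The negation has an open branch (countermodel exists).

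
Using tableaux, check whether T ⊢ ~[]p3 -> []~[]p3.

No, not valid

Tableau for the negation ~(~[]p3 -> []~[]p3):
1. ~(~[]p3 -> []~[]p3), w0
2. ~[]p3, w0   [~->-rule on 1]
3. ~[]~[]p3, w0   [~->-rule on 1]
4. ~p3, w1   [~[]-rule on 2: fresh world w1, w0Rw1]
5. []p3, w2   [~[]-rule on 3: fresh world w2, w0Rw2]
6. p3, w2   [[]-rule on 5 via w2Rw2]
Accessibility: w0Rw0, w0Rw1, w0Rw2, w1Rw1, w2Rw2
The negation has an open branch (countermodel exists).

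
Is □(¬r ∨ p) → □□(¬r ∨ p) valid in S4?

Valid in S4

Tableau for the negation ¬(□(¬r ∨ p) → □□(¬r ∨ p)):
1. ¬(□(¬r ∨ p) → □□(¬r ∨ p)), 0
2. □(¬r ∨ p), 0   [¬→-rule on 1]
3. ¬□□(¬r ∨ p), 0   [¬→-rule on 1]
4. ¬r ∨ p, 0   [□-rule on 2 via 0R0]
5. p, 0   [∨-rule on 4 (branches; this branch)]
6. ¬□(¬r ∨ p), 1   [¬□-rule on 3: fresh world 1, 0R1]
7. ¬r ∨ p, 1   [□-rule on 2 via 0R1]
8. p, 1   [∨-rule on 7 (branches; this branch)]
9. ¬(¬r ∨ p), 2   [¬□-rule on 6: fresh world 2, 1R2]
10. r, 2   [¬∨-rule on 9]
11. ¬p, 2   [¬∨-rule on 9]
12. ¬r ∨ p, 2   [□-rule on 2 via 0R2]
13. p, 2   [∨-rule on 12 (branches; this branch)]
Accessibility: 0R0, 0R1, 0R2, 1R1, 1R2, 2R2
Branch closes: p and ¬p both at 2.
All branches of the negation close; one closing branch shown above.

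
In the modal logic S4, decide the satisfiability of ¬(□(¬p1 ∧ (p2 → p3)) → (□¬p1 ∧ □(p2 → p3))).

No, unsatisfiable

1. ¬(□(¬p1 ∧ (p2 → p3)) → (□¬p1 ∧ □(p2 → p3))), w0
2. □(¬p1 ∧ (p2 → p3)), w0
3. ¬(□¬p1 ∧ □(p2 → p3)), w0
4. ¬p1 ∧ (p2 → p3), w0
5. ¬p1, w0
6. p2 → p3, w0
7. ¬□(p2 → p3), w0
8. p3, w0
9. ¬(p2 → p3), w1
10. p2, w1
11. ¬p3, w1
12. ¬p1 ∧ (p2 → p3), w1
13. ¬p1, w1
14. p2 → p3, w1
15. p3, w1
Accessibility: w0Rw0, w0Rw1, w1Rw1
Branch closes: p3 and ¬p3 both at w1.
Every branch closes; the branch above is one of them.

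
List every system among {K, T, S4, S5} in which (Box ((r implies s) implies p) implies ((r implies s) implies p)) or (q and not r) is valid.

K-tableau for the negation not ((Box ((r implies s) implies p) implies ((r implies s) implies p)) or (q and not r)):
1. not ((Box ((r implies s) implies p) implies ((r implies s) implies p)) or (q and not r)), 0
2. not (Box ((r implies s) implies p) implies ((r implies s) implies p)), 0   [neg-or-rule on 1]
3. not (q and not r), 0   [neg-or-rule on 1]
4. Box ((r implies s) implies p), 0   [neg-implies-rule on 2]
5. not ((r implies s) implies p), 0   [neg-implies-rule on 2]
6. r implies s, 0   [neg-implies-rule on 5]
7. not p, 0   [neg-implies-rule on 5]
8. r, 0   [neg-and-rule on 3 (branches; this branch)]
9. s, 0   [implies-rule on 6 (branches; this branch)]
Complete open branch: countermodel on a K-frame, so not valid in K.
T-tableau for the negation not ((Box ((r implies s) implies p) implies ((r implies s) implies p)) or (q and not r)):
1. not ((Box ((r implies s) implies p) implies ((r implies s) implies p)) or (q and not r)), 0
2. not (Box ((r implies s) implies p) implies ((r implies s) implies p)), 0   [neg-or-rule on 1]
3. not (q and not r), 0   [neg-or-rule on 1]
4. Box ((r implies s) implies p), 0   [neg-implies-rule on 2]
5. not ((r implies s) implies p), 0   [neg-implies-rule on 2]
6. r implies s, 0   [neg-implies-rule on 5]
7. not p, 0   [neg-implies-rule on 5]
8. (r implies s) implies p, 0   [Box-rule on 4 via 0R0]
9. r, 0   [neg-and-rule on 3 (branches; this branch)]
10. s, 0   [implies-rule on 6 (branches; this branch)]
11. not (r implies s), 0   [implies-rule on 8 (branches; this branch)]
12. not s, 0   [neg-implies-rule on 11]
Accessibility: 0R0
Branch closes: s and not s both at 0.
Every branch closes (one shown): valid in T, hence also in S4, S5 (every theorem of T is a theorem of S4 and S5).

T, S4, S5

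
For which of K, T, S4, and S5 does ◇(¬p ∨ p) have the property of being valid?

T-tableau for the negation ¬◇(¬p ∨ p):
1. ¬◇(¬p ∨ p), 0
2. ¬(¬p ∨ p), 0
3. p, 0
4. ¬p, 0
Accessibility: 0R0
Branch closes: p and ¬p both at 0.
Every branch closes (one shown): valid in T, hence also in S4, S5 (every theorem of T is a theorem of S4 and S5).
K-tableau for the negation ¬◇(¬p ∨ p):
1. ¬◇(¬p ∨ p), 0
Complete open branch: countermodel on a K-frame, so not valid in K.

T, S4, S5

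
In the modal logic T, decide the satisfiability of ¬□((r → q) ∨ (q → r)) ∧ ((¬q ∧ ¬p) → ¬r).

1. ¬□((r → q) ∨ (q → r)) ∧ ((¬q ∧ ¬p) → ¬r), u
2. ¬□((r → q) ∨ (q → r)), u
3. (¬q ∧ ¬p) → ¬r, u
4. ¬(¬q ∧ ¬p), u
5. p, u
6. ¬((r → q) ∨ (q → r)), v
7. ¬(r → q), v
8. ¬(q → r), v
9. r, v
10. ¬q, v
11. q, v
12. ¬r, v
Accessibility: uRu, uRv, vRv
Branch closes: q and ¬q both at v.
All branches of the tableau close; one closing branch shown above.

No, unsatisfiable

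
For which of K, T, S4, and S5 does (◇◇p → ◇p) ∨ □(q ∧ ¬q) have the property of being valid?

S4, S5

S4-tableau for the negation ¬((◇◇p → ◇p) ∨ □(q ∧ ¬q)):
1. ¬((◇◇p → ◇p) ∨ □(q ∧ ¬q)), 0
2. ¬(◇◇p → ◇p), 0   [¬∨-rule on 1]
3. ¬□(q ∧ ¬q), 0   [¬∨-rule on 1]
4. ◇◇p, 0   [¬→-rule on 2]
5. ¬◇p, 0   [¬→-rule on 2]
6. ¬p, 0   [¬◇-rule on 5 via 0R0]
7. ¬(q ∧ ¬q), 1   [¬□-rule on 3: fresh world 1, 0R1]
8. ¬p, 1   [¬◇-rule on 5 via 0R1]
9. q, 1   [¬∧-rule on 7 (branches; this branch)]
10. ◇p, 2   [◇-rule on 4: fresh world 2, 0R2]
11. ¬p, 2   [¬◇-rule on 5 via 0R2]
12. p, 3   [◇-rule on 10: fresh world 3, 2R3]
13. ¬p, 3   [¬◇-rule on 5 via 0R3]
Accessibility: 0R0, 0R1, 0R2, 0R3, 1R1, 2R2, 2R3, 3R3
Branch closes: p and ¬p both at 3.
Every branch closes (one shown): valid in S4, hence also in S5 (every theorem of S4 is a theorem of S5).
T-tableau for the negation ¬((◇◇p → ◇p) ∨ □(q ∧ ¬q)):
1. ¬((◇◇p → ◇p) ∨ □(q ∧ ¬q)), 0
2. ¬(◇◇p → ◇p), 0   [¬∨-rule on 1]
3. ¬□(q ∧ ¬q), 0   [¬∨-rule on 1]
4. ◇◇p, 0   [¬→-rule on 2]
5. ¬◇p, 0   [¬→-rule on 2]
6. ¬p, 0   [¬◇-rule on 5 via 0R0]
7. ¬(q ∧ ¬q), 1   [¬□-rule on 3: fresh world 1, 0R1]
8. ¬p, 1   [¬◇-rule on 5 via 0R1]
9. q, 1   [¬∧-rule on 7 (branches; this branch)]
10. ◇p, 2   [◇-rule on 4: fresh world 2, 0R2]
11. ¬p, 2   [¬◇-rule on 5 via 0R2]
12. p, 3   [◇-rule on 10: fresh world 3, 2R3]
Accessibility: 0R0, 0R1, 0R2, 1R1, 2R2, 2R3, 3R3
Complete open branch: countermodel on a T-frame, so not valid in T, nor in K (the same frame is also a K-frame).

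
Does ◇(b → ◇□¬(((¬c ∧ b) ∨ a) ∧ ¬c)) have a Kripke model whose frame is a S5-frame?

1. ◇(b → ◇□¬(((¬c ∧ b) ∨ a) ∧ ¬c)), w0
2. b → ◇□¬(((¬c ∧ b) ∨ a) ∧ ¬c), w1
3. ◇□¬(((¬c ∧ b) ∨ a) ∧ ¬c), w1
4. □¬(((¬c ∧ b) ∨ a) ∧ ¬c), w2
5. ¬(((¬c ∧ b) ∨ a) ∧ ¬c), w0
6. ¬(((¬c ∧ b) ∨ a) ∧ ¬c), w1
7. ¬(((¬c ∧ b) ∨ a) ∧ ¬c), w2
8. c, w0
9. c, w1
10. c, w2
Accessibility: w0Rw0, w0Rw1, w0Rw2, w1Rw0, w1Rw1, w1Rw2, w2Rw0, w2Rw1, w2Rw2

Satisfiable (open branch found)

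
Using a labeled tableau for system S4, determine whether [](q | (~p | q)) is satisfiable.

Satisfiable

1. [](q | (~p | q)), w0
2. q | (~p | q), w0
3. ~p | q, w0
4. q, w0
Accessibility: w0Rw0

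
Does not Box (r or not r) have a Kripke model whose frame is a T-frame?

1. not Box (r or not r), 0
2. not (r or not r), 1   [neg-Box-rule on 1: fresh world 1, 0R1]
3. not r, 1   [neg-or-rule on 2]
4. r, 1   [neg-or-rule on 2]
Accessibility: 0R0, 0R1, 1R1
Branch closes: r and not r both at 1.
(One branch shown.) All branches close.

No, unsatisfiable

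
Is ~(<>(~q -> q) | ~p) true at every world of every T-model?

Tableau for the negation <>(~q -> q) | ~p:
1. <>(~q -> q) | ~p, 0
2. ~p, 0
Accessibility: 0R0
The negation has an open branch (countermodel exists).

Invalid (countermodel exists)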